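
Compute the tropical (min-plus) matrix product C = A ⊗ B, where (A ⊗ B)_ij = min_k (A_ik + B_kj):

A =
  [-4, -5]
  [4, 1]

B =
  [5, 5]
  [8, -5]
A ⊗ B =
  [1, -10]
  [9, -4]

Apply the min-plus product entry-by-entry:
  C[0][0] = min over k of (A[0][0] + B[0][0] = -4 + 5 = 1, A[0][1] + B[1][0] = -5 + 8 = 3) = 1 (attained at k = 0)
  C[0][1] = min over k of (A[0][0] + B[0][1] = -4 + 5 = 1, A[0][1] + B[1][1] = -5 + -5 = -10) = -10 (attained at k = 1)
  C[1][0] = min over k of (A[1][0] + B[0][0] = 4 + 5 = 9, A[1][1] + B[1][0] = 1 + 8 = 9) = 9 (attained at k = 0)
  C[1][1] = min over k of (A[1][0] + B[0][1] = 4 + 5 = 9, A[1][1] + B[1][1] = 1 + -5 = -4) = -4 (attained at k = 1)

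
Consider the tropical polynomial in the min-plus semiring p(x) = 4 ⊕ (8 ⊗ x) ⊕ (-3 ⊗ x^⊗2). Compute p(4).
p(4) = 4

A tropical monomial a ⊗ x^⊗i evaluates to a + i · x. Evaluating each term at x = 4:
  Term 0 contributes 4 + 0 · 4 = 4
  Term 1 contributes 8 + 1 · 4 = 12
  Term 2 contributes -3 + 2 · 4 = 5
p(4) = ⊕ of these = min[4, 12, 5] = 4.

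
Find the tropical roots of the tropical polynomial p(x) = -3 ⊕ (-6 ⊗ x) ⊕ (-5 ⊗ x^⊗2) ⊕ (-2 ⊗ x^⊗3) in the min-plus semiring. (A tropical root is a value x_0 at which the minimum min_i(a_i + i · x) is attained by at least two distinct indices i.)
Roots: {-3, -1, 3}

Each tropical root is a break point of the lower envelope of the lines y = a_i + i · x (there are 4 lines, with slopes 0, 1, ..., 3). Only the lines that attain the minimum somewhere contribute to roots; other lines are dominated. Here the surviving (envelope) indices are i = 3, i = 2, i = 1, i = 0.
Intersections between consecutive envelope lines give the roots: for adjacent envelope indices i < j the intersection is x = (a_i − a_j) / (j − i). Reading off the sorted break points: {-3, -1, 3}.
Verification: at each break x_0, at least two indices attain the minimum of min_i(a_i + i · x_0).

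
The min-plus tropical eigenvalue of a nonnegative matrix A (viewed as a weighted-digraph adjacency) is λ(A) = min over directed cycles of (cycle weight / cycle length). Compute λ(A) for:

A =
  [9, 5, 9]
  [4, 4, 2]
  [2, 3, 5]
λ(A) = 5/2

Enumerate directed cycles and compute their means (weight / length). Sample:
  cycle 0 → 0: weight = 9, length = 1, mean = 9/1 ≈ 9.000
  cycle 1 → 1: weight = 4, length = 1, mean = 4/1 ≈ 4.000
  cycle 2 → 2: weight = 5, length = 1, mean = 5/1 ≈ 5.000
  cycle 0 → 1 → 0: weight = 9, length = 2, mean = 9/2 ≈ 4.500
  cycle 0 → 2 → 0: weight = 11, length = 2, mean = 11/2 ≈ 5.500
  cycle 1 → 0 → 1: weight = 9, length = 2, mean = 9/2 ≈ 4.500
Minimum mean = 2.500, attained e.g. along the cycle 1 → 2 → 1 with weight 5 and length 2. So λ(A) = 5/2 = 5/2.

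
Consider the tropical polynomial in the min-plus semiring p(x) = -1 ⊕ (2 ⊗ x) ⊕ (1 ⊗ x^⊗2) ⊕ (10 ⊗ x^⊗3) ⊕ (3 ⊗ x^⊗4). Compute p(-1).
p(-1) = -1

A tropical monomial a ⊗ x^⊗i evaluates to a + i · x. Evaluating each term at x = -1:
  Term 0 contributes -1 + 0 · -1 = -1
  Term 1 contributes 2 + 1 · -1 = 1
  Term 2 contributes 1 + 2 · -1 = -1
  Term 3 contributes 10 + 3 · -1 = 7
  Term 4 contributes 3 + 4 · -1 = -1
p(-1) = ⊕ of these = min[-1, 1, -1, 7, -1] = -1.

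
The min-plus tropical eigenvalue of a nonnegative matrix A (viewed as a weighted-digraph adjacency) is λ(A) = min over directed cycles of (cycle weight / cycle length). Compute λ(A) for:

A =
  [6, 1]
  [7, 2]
λ(A) = 2

Enumerate directed cycles and compute their means (weight / length). Sample:
  cycle 0 → 0: weight = 6, length = 1, mean = 6/1 ≈ 6.000
  cycle 1 → 1: weight = 2, length = 1, mean = 2/1 ≈ 2.000
  cycle 0 → 1 → 0: weight = 8, length = 2, mean = 8/2 ≈ 4.000
  cycle 1 → 0 → 1: weight = 8, length = 2, mean = 8/2 ≈ 4.000
Minimum mean = 2.000, attained e.g. along the cycle 1 → 1 with weight 2 and length 1. So λ(A) = 2/1 = 2.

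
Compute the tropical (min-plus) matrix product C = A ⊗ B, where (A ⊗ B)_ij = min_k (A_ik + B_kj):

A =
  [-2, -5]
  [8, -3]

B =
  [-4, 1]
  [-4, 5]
A ⊗ B =
  [-9, -1]
  [-7, 2]

Apply the min-plus product entry-by-entry:
  C[0][0] = min over k of (A[0][0] + B[0][0] = -2 + -4 = -6, A[0][1] + B[1][0] = -5 + -4 = -9) = -9 (attained at k = 1)
  C[0][1] = min over k of (A[0][0] + B[0][1] = -2 + 1 = -1, A[0][1] + B[1][1] = -5 + 5 = 0) = -1 (attained at k = 0)
  C[1][0] = min over k of (A[1][0] + B[0][0] = 8 + -4 = 4, A[1][1] + B[1][0] = -3 + -4 = -7) = -7 (attained at k = 1)
  C[1][1] = min over k of (A[1][0] + B[0][1] = 8 + 1 = 9, A[1][1] + B[1][1] = -3 + 5 = 2) = 2 (attained at k = 1)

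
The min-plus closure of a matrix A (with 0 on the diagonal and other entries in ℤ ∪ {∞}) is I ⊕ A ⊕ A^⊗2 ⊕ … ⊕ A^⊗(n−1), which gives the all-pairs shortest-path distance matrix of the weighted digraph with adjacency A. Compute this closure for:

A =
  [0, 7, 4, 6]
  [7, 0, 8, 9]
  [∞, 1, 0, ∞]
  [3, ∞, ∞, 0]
Closure =
  [0, 5, 4, 6]
  [7, 0, 8, 9]
  [8, 1, 0, 10]
  [3, 8, 7, 0]

This is the Floyd-Warshall all-pairs shortest-path computation. For each intermediate vertex k = 0, 1, …, 3, update dist[i][j] ← min(dist[i][j], dist[i][k] + dist[k][j]). The final matrix gives, for each (i, j), the minimum total weight of any directed path from i to j (possibly empty when i = j).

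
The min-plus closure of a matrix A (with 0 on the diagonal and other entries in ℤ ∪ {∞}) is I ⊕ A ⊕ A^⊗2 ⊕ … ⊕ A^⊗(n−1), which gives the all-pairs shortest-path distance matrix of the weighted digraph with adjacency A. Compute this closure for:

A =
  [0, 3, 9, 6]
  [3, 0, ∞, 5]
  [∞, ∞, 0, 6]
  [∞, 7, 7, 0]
Closure =
  [0, 3, 9, 6]
  [3, 0, 12, 5]
  [16, 13, 0, 6]
  [10, 7, 7, 0]

This is the Floyd-Warshall all-pairs shortest-path computation. For each intermediate vertex k = 0, 1, …, 3, update dist[i][j] ← min(dist[i][j], dist[i][k] + dist[k][j]). The final matrix gives, for each (i, j), the minimum total weight of any directed path from i to j (possibly empty when i = j).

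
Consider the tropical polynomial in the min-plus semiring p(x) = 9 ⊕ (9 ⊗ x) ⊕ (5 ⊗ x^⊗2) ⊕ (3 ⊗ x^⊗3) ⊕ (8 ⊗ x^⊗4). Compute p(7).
p(7) = 9

A tropical monomial a ⊗ x^⊗i evaluates to a + i · x. Evaluating each term at x = 7:
  Term 0 contributes 9 + 0 · 7 = 9
  Term 1 contributes 9 + 1 · 7 = 16
  Term 2 contributes 5 + 2 · 7 = 19
  Term 3 contributes 3 + 3 · 7 = 24
  Term 4 contributes 8 + 4 · 7 = 36
p(7) = ⊕ of these = min[9, 16, 19, 24, 36] = 9.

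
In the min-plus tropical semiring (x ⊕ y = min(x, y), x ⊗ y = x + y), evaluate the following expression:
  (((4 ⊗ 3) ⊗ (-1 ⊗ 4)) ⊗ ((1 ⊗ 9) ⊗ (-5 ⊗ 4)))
(((4 ⊗ 3) ⊗ (-1 ⊗ 4)) ⊗ ((1 ⊗ 9) ⊗ (-5 ⊗ 4))) = 19

Expand innermost to outermost. Recall ⊕ takes the minimum of its arguments and ⊗ takes their sum. Working out the expression (((4 ⊗ 3) ⊗ (-1 ⊗ 4)) ⊗ ((1 ⊗ 9) ⊗ (-5 ⊗ 4))) gives 19.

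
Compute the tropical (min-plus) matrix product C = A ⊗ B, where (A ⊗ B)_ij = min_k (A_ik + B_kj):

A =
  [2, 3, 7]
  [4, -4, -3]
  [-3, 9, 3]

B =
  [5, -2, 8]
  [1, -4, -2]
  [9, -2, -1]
A ⊗ B =
  [4, -1, 1]
  [-3, -8, -6]
  [2, -5, 2]

Apply the min-plus product entry-by-entry:
  C[0][0] = min over k of (A[0][0] + B[0][0] = 2 + 5 = 7, A[0][1] + B[1][0] = 3 + 1 = 4, A[0][2] + B[2][0] = 7 + 9 = 16) = 4 (attained at k = 1)
  C[0][1] = min over k of (A[0][0] + B[0][1] = 2 + -2 = 0, A[0][1] + B[1][1] = 3 + -4 = -1, A[0][2] + B[2][1] = 7 + -2 = 5) = -1 (attained at k = 1)
  C[0][2] = min over k of (A[0][0] + B[0][2] = 2 + 8 = 10, A[0][1] + B[1][2] = 3 + -2 = 1, A[0][2] + B[2][2] = 7 + -1 = 6) = 1 (attained at k = 1)
  C[1][0] = min over k of (A[1][0] + B[0][0] = 4 + 5 = 9, A[1][1] + B[1][0] = -4 + 1 = -3, A[1][2] + B[2][0] = -3 + 9 = 6) = -3 (attained at k = 1)
  C[1][1] = min over k of (A[1][0] + B[0][1] = 4 + -2 = 2, A[1][1] + B[1][1] = -4 + -4 = -8, A[1][2] + B[2][1] = -3 + -2 = -5) = -8 (attained at k = 1)
  C[1][2] = min over k of (A[1][0] + B[0][2] = 4 + 8 = 12, A[1][1] + B[1][2] = -4 + -2 = -6, A[1][2] + B[2][2] = -3 + -1 = -4) = -6 (attained at k = 1)
  C[2][0] = min over k of (A[2][0] + B[0][0] = -3 + 5 = 2, A[2][1] + B[1][0] = 9 + 1 = 10, A[2][2] + B[2][0] = 3 + 9 = 12) = 2 (attained at k = 0)
  C[2][1] = min over k of (A[2][0] + B[0][1] = -3 + -2 = -5, A[2][1] + B[1][1] = 9 + -4 = 5, A[2][2] + B[2][1] = 3 + -2 = 1) = -5 (attained at k = 0)
  C[2][2] = min over k of (A[2][0] + B[0][2] = -3 + 8 = 5, A[2][1] + B[1][2] = 9 + -2 = 7, A[2][2] + B[2][2] = 3 + -1 = 2) = 2 (attained at k = 2)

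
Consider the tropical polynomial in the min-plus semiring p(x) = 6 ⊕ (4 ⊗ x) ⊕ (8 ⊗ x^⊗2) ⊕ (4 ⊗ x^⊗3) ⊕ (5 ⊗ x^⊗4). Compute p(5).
p(5) = 6

A tropical monomial a ⊗ x^⊗i evaluates to a + i · x. Evaluating each term at x = 5:
  Term 0 contributes 6 + 0 · 5 = 6
  Term 1 contributes 4 + 1 · 5 = 9
  Term 2 contributes 8 + 2 · 5 = 18
  Term 3 contributes 4 + 3 · 5 = 19
  Term 4 contributes 5 + 4 · 5 = 25
p(5) = ⊕ of these = min[6, 9, 18, 19, 25] = 6.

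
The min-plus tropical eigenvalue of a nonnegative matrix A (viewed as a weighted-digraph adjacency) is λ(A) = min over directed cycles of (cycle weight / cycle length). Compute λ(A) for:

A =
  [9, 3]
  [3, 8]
λ(A) = 3

Enumerate directed cycles and compute their means (weight / length). Sample:
  cycle 0 → 0: weight = 9, length = 1, mean = 9/1 ≈ 9.000
  cycle 1 → 1: weight = 8, length = 1, mean = 8/1 ≈ 8.000
  cycle 0 → 1 → 0: weight = 6, length = 2, mean = 6/2 ≈ 3.000
  cycle 1 → 0 → 1: weight = 6, length = 2, mean = 6/2 ≈ 3.000
Minimum mean = 3.000, attained e.g. along the cycle 0 → 1 → 0 with weight 6 and length 2. So λ(A) = 6/2 = 3.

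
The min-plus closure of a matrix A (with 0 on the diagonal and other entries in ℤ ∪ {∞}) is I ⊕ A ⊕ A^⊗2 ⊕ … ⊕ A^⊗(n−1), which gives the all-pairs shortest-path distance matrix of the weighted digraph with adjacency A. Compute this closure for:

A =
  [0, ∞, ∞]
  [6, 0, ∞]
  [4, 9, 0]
Closure =
  [0, ∞, ∞]
  [6, 0, ∞]
  [4, 9, 0]

This is the Floyd-Warshall all-pairs shortest-path computation. For each intermediate vertex k = 0, 1, …, 2, update dist[i][j] ← min(dist[i][j], dist[i][k] + dist[k][j]). The final matrix gives, for each (i, j), the minimum total weight of any directed path from i to j (possibly empty when i = j).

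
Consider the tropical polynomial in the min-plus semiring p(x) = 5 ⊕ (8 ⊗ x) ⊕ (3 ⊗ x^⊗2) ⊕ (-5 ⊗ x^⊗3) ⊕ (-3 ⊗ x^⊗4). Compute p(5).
p(5) = 5

A tropical monomial a ⊗ x^⊗i evaluates to a + i · x. Evaluating each term at x = 5:
  Term 0 contributes 5 + 0 · 5 = 5
  Term 1 contributes 8 + 1 · 5 = 13
  Term 2 contributes 3 + 2 · 5 = 13
  Term 3 contributes -5 + 3 · 5 = 10
  Term 4 contributes -3 + 4 · 5 = 17
p(5) = ⊕ of these = min[5, 13, 13, 10, 17] = 5.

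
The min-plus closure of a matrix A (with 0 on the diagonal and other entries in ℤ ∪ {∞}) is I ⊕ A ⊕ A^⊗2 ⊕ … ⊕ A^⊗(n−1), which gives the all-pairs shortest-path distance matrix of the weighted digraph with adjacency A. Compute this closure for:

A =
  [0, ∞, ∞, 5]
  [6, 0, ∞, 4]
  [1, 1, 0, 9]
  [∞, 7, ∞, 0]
Closure =
  [0, 12, ∞, 5]
  [6, 0, ∞, 4]
  [1, 1, 0, 5]
  [13, 7, ∞, 0]

This is the Floyd-Warshall all-pairs shortest-path computation. For each intermediate vertex k = 0, 1, …, 3, update dist[i][j] ← min(dist[i][j], dist[i][k] + dist[k][j]). The final matrix gives, for each (i, j), the minimum total weight of any directed path from i to j (possibly empty when i = j).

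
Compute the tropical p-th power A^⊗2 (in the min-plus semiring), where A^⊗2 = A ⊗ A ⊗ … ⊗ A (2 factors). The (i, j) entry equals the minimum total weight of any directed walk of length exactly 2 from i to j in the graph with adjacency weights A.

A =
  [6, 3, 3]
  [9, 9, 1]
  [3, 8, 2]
A^⊗2 =
  [6, 9, 4]
  [4, 9, 3]
  [5, 6, 4]

Each entry (A^⊗2)_ij equals the minimum over all length-2 walks i = v_0 → v_1 → … → v_2 = j of Σ_t A[v_t][v_{t+1}]. For example, for (i, j) = (0, 2) we minimise over 3 possible intermediate vertex sequences; the minimum is 4, attained along the walk 0 → 1 → 2.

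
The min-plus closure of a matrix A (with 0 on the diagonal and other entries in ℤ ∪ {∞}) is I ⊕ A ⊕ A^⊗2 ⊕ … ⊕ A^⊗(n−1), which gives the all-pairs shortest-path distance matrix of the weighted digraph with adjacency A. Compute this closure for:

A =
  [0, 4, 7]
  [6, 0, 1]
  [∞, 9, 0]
Closure =
  [0, 4, 5]
  [6, 0, 1]
  [15, 9, 0]

This is the Floyd-Warshall all-pairs shortest-path computation. For each intermediate vertex k = 0, 1, …, 2, update dist[i][j] ← min(dist[i][j], dist[i][k] + dist[k][j]). The final matrix gives, for each (i, j), the minimum total weight of any directed path from i to j (possibly empty when i = j).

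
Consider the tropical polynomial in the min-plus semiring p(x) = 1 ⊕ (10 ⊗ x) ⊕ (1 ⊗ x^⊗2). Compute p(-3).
p(-3) = -5

A tropical monomial a ⊗ x^⊗i evaluates to a + i · x. Evaluating each term at x = -3:
  Term 0 contributes 1 + 0 · -3 = 1
  Term 1 contributes 10 + 1 · -3 = 7
  Term 2 contributes 1 + 2 · -3 = -5
p(-3) = ⊕ of these = min[1, 7, -5] = -5.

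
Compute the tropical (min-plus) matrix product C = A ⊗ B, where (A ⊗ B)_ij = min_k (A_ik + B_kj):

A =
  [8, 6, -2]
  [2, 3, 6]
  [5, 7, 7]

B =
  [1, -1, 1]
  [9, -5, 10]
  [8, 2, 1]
A ⊗ B =
  [6, 0, -1]
  [3, -2, 3]
  [6, 2, 6]

Apply the min-plus product entry-by-entry:
  C[0][0] = min over k of (A[0][0] + B[0][0] = 8 + 1 = 9, A[0][1] + B[1][0] = 6 + 9 = 15, A[0][2] + B[2][0] = -2 + 8 = 6) = 6 (attained at k = 2)
  C[0][1] = min over k of (A[0][0] + B[0][1] = 8 + -1 = 7, A[0][1] + B[1][1] = 6 + -5 = 1, A[0][2] + B[2][1] = -2 + 2 = 0) = 0 (attained at k = 2)
  C[0][2] = min over k of (A[0][0] + B[0][2] = 8 + 1 = 9, A[0][1] + B[1][2] = 6 + 10 = 16, A[0][2] + B[2][2] = -2 + 1 = -1) = -1 (attained at k = 2)
  C[1][0] = min over k of (A[1][0] + B[0][0] = 2 + 1 = 3, A[1][1] + B[1][0] = 3 + 9 = 12, A[1][2] + B[2][0] = 6 + 8 = 14) = 3 (attained at k = 0)
  C[1][1] = min over k of (A[1][0] + B[0][1] = 2 + -1 = 1, A[1][1] + B[1][1] = 3 + -5 = -2, A[1][2] + B[2][1] = 6 + 2 = 8) = -2 (attained at k = 1)
  C[1][2] = min over k of (A[1][0] + B[0][2] = 2 + 1 = 3, A[1][1] + B[1][2] = 3 + 10 = 13, A[1][2] + B[2][2] = 6 + 1 = 7) = 3 (attained at k = 0)
  C[2][0] = min over k of (A[2][0] + B[0][0] = 5 + 1 = 6, A[2][1] + B[1][0] = 7 + 9 = 16, A[2][2] + B[2][0] = 7 + 8 = 15) = 6 (attained at k = 0)
  C[2][1] = min over k of (A[2][0] + B[0][1] = 5 + -1 = 4, A[2][1] + B[1][1] = 7 + -5 = 2, A[2][2] + B[2][1] = 7 + 2 = 9) = 2 (attained at k = 1)
  C[2][2] = min over k of (A[2][0] + B[0][2] = 5 + 1 = 6, A[2][1] + B[1][2] = 7 + 10 = 17, A[2][2] + B[2][2] = 7 + 1 = 8) = 6 (attained at k = 0)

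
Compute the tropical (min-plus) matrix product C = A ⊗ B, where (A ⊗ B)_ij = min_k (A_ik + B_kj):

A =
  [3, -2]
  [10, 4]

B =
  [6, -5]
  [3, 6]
A ⊗ B =
  [1, -2]
  [7, 5]

Apply the min-plus product entry-by-entry:
  C[0][0] = min over k of (A[0][0] + B[0][0] = 3 + 6 = 9, A[0][1] + B[1][0] = -2 + 3 = 1) = 1 (attained at k = 1)
  C[0][1] = min over k of (A[0][0] + B[0][1] = 3 + -5 = -2, A[0][1] + B[1][1] = -2 + 6 = 4) = -2 (attained at k = 0)
  C[1][0] = min over k of (A[1][0] + B[0][0] = 10 + 6 = 16, A[1][1] + B[1][0] = 4 + 3 = 7) = 7 (attained at k = 1)
  C[1][1] = min over k of (A[1][0] + B[0][1] = 10 + -5 = 5, A[1][1] + B[1][1] = 4 + 6 = 10) = 5 (attained at k = 0)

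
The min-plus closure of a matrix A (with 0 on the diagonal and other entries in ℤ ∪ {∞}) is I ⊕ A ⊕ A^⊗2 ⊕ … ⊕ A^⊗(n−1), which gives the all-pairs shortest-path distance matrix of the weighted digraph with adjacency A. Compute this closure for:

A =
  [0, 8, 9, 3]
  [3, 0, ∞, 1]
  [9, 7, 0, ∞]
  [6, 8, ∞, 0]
Closure =
  [0, 8, 9, 3]
  [3, 0, 12, 1]
  [9, 7, 0, 8]
  [6, 8, 15, 0]

This is the Floyd-Warshall all-pairs shortest-path computation. For each intermediate vertex k = 0, 1, …, 3, update dist[i][j] ← min(dist[i][j], dist[i][k] + dist[k][j]). The final matrix gives, for each (i, j), the minimum total weight of any directed path from i to j (possibly empty when i = j).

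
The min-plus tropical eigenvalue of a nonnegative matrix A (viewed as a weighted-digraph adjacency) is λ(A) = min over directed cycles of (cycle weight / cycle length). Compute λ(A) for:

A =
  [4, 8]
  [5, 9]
λ(A) = 4

Enumerate directed cycles and compute their means (weight / length). Sample:
  cycle 0 → 0: weight = 4, length = 1, mean = 4/1 ≈ 4.000
  cycle 1 → 1: weight = 9, length = 1, mean = 9/1 ≈ 9.000
  cycle 0 → 1 → 0: weight = 13, length = 2, mean = 13/2 ≈ 6.500
  cycle 1 → 0 → 1: weight = 13, length = 2, mean = 13/2 ≈ 6.500
Minimum mean = 4.000, attained e.g. along the cycle 0 → 0 with weight 4 and length 1. So λ(A) = 4/1 = 4.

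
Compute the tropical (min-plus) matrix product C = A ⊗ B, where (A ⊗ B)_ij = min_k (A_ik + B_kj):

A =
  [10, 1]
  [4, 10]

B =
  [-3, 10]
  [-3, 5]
A ⊗ B =
  [-2, 6]
  [1, 14]

Apply the min-plus product entry-by-entry:
  C[0][0] = min over k of (A[0][0] + B[0][0] = 10 + -3 = 7, A[0][1] + B[1][0] = 1 + -3 = -2) = -2 (attained at k = 1)
  C[0][1] = min over k of (A[0][0] + B[0][1] = 10 + 10 = 20, A[0][1] + B[1][1] = 1 + 5 = 6) = 6 (attained at k = 1)
  C[1][0] = min over k of (A[1][0] + B[0][0] = 4 + -3 = 1, A[1][1] + B[1][0] = 10 + -3 = 7) = 1 (attained at k = 0)
  C[1][1] = min over k of (A[1][0] + B[0][1] = 4 + 10 = 14, A[1][1] + B[1][1] = 10 + 5 = 15) = 14 (attained at k = 0)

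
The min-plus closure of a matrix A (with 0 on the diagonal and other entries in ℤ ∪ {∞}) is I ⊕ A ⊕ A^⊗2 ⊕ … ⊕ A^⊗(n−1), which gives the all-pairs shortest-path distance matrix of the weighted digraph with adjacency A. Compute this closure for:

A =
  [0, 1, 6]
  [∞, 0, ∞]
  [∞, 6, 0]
Closure =
  [0, 1, 6]
  [∞, 0, ∞]
  [∞, 6, 0]

This is the Floyd-Warshall all-pairs shortest-path computation. For each intermediate vertex k = 0, 1, …, 2, update dist[i][j] ← min(dist[i][j], dist[i][k] + dist[k][j]). The final matrix gives, for each (i, j), the minimum total weight of any directed path from i to j (possibly empty when i = j).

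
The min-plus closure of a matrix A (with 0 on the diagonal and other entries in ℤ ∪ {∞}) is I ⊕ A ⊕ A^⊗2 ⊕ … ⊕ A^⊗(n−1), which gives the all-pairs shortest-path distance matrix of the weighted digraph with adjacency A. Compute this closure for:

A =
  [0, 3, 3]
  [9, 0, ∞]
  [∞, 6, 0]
Closure =
  [0, 3, 3]
  [9, 0, 12]
  [15, 6, 0]

This is the Floyd-Warshall all-pairs shortest-path computation. For each intermediate vertex k = 0, 1, …, 2, update dist[i][j] ← min(dist[i][j], dist[i][k] + dist[k][j]). The final matrix gives, for each (i, j), the minimum total weight of any directed path from i to j (possibly empty when i = j).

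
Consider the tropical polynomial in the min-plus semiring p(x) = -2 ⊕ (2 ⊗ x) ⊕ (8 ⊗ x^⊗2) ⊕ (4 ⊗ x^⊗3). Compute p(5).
p(5) = -2

A tropical monomial a ⊗ x^⊗i evaluates to a + i · x. Evaluating each term at x = 5:
  Term 0 contributes -2 + 0 · 5 = -2
  Term 1 contributes 2 + 1 · 5 = 7
  Term 2 contributes 8 + 2 · 5 = 18
  Term 3 contributes 4 + 3 · 5 = 19
p(5) = ⊕ of these = min[-2, 7, 18, 19] = -2.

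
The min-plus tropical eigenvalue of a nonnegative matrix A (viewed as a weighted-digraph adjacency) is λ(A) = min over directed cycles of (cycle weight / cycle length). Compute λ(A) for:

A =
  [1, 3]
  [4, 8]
λ(A) = 1

Enumerate directed cycles and compute their means (weight / length). Sample:
  cycle 0 → 0: weight = 1, length = 1, mean = 1/1 ≈ 1.000
  cycle 1 → 1: weight = 8, length = 1, mean = 8/1 ≈ 8.000
  cycle 0 → 1 → 0: weight = 7, length = 2, mean = 7/2 ≈ 3.500
  cycle 1 → 0 → 1: weight = 7, length = 2, mean = 7/2 ≈ 3.500
Minimum mean = 1.000, attained e.g. along the cycle 0 → 0 with weight 1 and length 1. So λ(A) = 1/1 = 1.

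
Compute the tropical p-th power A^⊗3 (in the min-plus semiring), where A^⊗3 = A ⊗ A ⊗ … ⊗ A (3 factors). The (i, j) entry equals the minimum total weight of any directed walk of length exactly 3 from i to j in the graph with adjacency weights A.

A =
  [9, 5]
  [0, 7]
A^⊗3 =
  [12, 10]
  [5, 12]

Each entry (A^⊗3)_ij equals the minimum over all length-3 walks i = v_0 → v_1 → … → v_3 = j of Σ_t A[v_t][v_{t+1}]. For example, for (i, j) = (0, 1) we minimise over 4 possible intermediate vertex sequences; the minimum is 10, attained along the walk 0 → 1 → 0 → 1.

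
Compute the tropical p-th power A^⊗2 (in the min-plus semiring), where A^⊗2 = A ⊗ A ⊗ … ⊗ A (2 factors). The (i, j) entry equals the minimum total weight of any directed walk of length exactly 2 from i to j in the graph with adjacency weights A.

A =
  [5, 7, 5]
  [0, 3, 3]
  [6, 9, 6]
A^⊗2 =
  [7, 10, 10]
  [3, 6, 5]
  [9, 12, 11]

Each entry (A^⊗2)_ij equals the minimum over all length-2 walks i = v_0 → v_1 → … → v_2 = j of Σ_t A[v_t][v_{t+1}]. For example, for (i, j) = (0, 2) we minimise over 3 possible intermediate vertex sequences; the minimum is 10, attained along the walk 0 → 0 → 2.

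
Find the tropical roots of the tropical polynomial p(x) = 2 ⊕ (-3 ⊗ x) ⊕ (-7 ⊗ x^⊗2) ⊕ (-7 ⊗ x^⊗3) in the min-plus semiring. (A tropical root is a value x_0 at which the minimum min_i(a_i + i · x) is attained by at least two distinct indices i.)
Roots: {0, 4, 5}

Each tropical root is a break point of the lower envelope of the lines y = a_i + i · x (there are 4 lines, with slopes 0, 1, ..., 3). Only the lines that attain the minimum somewhere contribute to roots; other lines are dominated. Here the surviving (envelope) indices are i = 3, i = 2, i = 1, i = 0.
Intersections between consecutive envelope lines give the roots: for adjacent envelope indices i < j the intersection is x = (a_i − a_j) / (j − i). Reading off the sorted break points: {0, 4, 5}.
Verification: at each break x_0, at least two indices attain the minimum of min_i(a_i + i · x_0).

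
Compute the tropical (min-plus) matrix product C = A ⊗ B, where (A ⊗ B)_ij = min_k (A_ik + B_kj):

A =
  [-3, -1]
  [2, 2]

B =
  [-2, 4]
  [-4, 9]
A ⊗ B =
  [-5, 1]
  [-2, 6]

Apply the min-plus product entry-by-entry:
  C[0][0] = min over k of (A[0][0] + B[0][0] = -3 + -2 = -5, A[0][1] + B[1][0] = -1 + -4 = -5) = -5 (attained at k = 0)
  C[0][1] = min over k of (A[0][0] + B[0][1] = -3 + 4 = 1, A[0][1] + B[1][1] = -1 + 9 = 8) = 1 (attained at k = 0)
  C[1][0] = min over k of (A[1][0] + B[0][0] = 2 + -2 = 0, A[1][1] + B[1][0] = 2 + -4 = -2) = -2 (attained at k = 1)
  C[1][1] = min over k of (A[1][0] + B[0][1] = 2 + 4 = 6, A[1][1] + B[1][1] = 2 + 9 = 11) = 6 (attained at k = 0)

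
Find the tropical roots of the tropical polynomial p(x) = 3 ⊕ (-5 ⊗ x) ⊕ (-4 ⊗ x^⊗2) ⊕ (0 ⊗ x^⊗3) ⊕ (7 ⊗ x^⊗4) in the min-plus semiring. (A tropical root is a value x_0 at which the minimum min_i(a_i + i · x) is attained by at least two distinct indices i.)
Roots: {-7, -4, -1, 8}

Each tropical root is a break point of the lower envelope of the lines y = a_i + i · x (there are 5 lines, with slopes 0, 1, ..., 4). Only the lines that attain the minimum somewhere contribute to roots; other lines are dominated. Here the surviving (envelope) indices are i = 4, i = 3, i = 2, i = 1, i = 0.
Intersections between consecutive envelope lines give the roots: for adjacent envelope indices i < j the intersection is x = (a_i − a_j) / (j − i). Reading off the sorted break points: {-7, -4, -1, 8}.
Verification: at each break x_0, at least two indices attain the minimum of min_i(a_i + i · x_0).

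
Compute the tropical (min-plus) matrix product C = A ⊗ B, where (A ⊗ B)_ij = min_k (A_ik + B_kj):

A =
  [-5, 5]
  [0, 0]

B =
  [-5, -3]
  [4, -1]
A ⊗ B =
  [-10, -8]
  [-5, -3]

Apply the min-plus product entry-by-entry:
  C[0][0] = min over k of (A[0][0] + B[0][0] = -5 + -5 = -10, A[0][1] + B[1][0] = 5 + 4 = 9) = -10 (attained at k = 0)
  C[0][1] = min over k of (A[0][0] + B[0][1] = -5 + -3 = -8, A[0][1] + B[1][1] = 5 + -1 = 4) = -8 (attained at k = 0)
  C[1][0] = min over k of (A[1][0] + B[0][0] = 0 + -5 = -5, A[1][1] + B[1][0] = 0 + 4 = 4) = -5 (attained at k = 0)
  C[1][1] = min over k of (A[1][0] + B[0][1] = 0 + -3 = -3, A[1][1] + B[1][1] = 0 + -1 = -1) = -3 (attained at k = 0)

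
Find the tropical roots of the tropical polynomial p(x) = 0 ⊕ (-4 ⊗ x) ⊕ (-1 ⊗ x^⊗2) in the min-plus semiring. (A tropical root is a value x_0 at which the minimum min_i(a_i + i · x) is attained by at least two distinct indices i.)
Roots: {-3, 4}

Each tropical root is a break point of the lower envelope of the lines y = a_i + i · x (there are 3 lines, with slopes 0, 1, ..., 2). Only the lines that attain the minimum somewhere contribute to roots; other lines are dominated. Here the surviving (envelope) indices are i = 2, i = 1, i = 0.
Intersections between consecutive envelope lines give the roots: for adjacent envelope indices i < j the intersection is x = (a_i − a_j) / (j − i). Reading off the sorted break points: {-3, 4}.
Verification: at each break x_0, at least two indices attain the minimum of min_i(a_i + i · x_0).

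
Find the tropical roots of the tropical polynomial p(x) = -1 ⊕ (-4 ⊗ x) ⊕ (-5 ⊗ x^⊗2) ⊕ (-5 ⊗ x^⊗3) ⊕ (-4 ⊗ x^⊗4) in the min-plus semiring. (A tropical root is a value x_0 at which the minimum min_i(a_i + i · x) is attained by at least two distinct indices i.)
Roots: {-1, 0, 1, 3}

Each tropical root is a break point of the lower envelope of the lines y = a_i + i · x (there are 5 lines, with slopes 0, 1, ..., 4). Only the lines that attain the minimum somewhere contribute to roots; other lines are dominated. Here the surviving (envelope) indices are i = 4, i = 3, i = 2, i = 1, i = 0.
Intersections between consecutive envelope lines give the roots: for adjacent envelope indices i < j the intersection is x = (a_i − a_j) / (j − i). Reading off the sorted break points: {-1, 0, 1, 3}.
Verification: at each break x_0, at least two indices attain the minimum of min_i(a_i + i · x_0).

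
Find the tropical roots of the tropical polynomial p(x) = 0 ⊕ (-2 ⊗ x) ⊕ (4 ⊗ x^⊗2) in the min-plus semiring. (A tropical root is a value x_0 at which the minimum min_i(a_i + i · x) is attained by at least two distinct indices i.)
Roots: {-6, 2}

Each tropical root is a break point of the lower envelope of the lines y = a_i + i · x (there are 3 lines, with slopes 0, 1, ..., 2). Only the lines that attain the minimum somewhere contribute to roots; other lines are dominated. Here the surviving (envelope) indices are i = 2, i = 1, i = 0.
Intersections between consecutive envelope lines give the roots: for adjacent envelope indices i < j the intersection is x = (a_i − a_j) / (j − i). Reading off the sorted break points: {-6, 2}.
Verification: at each break x_0, at least two indices attain the minimum of min_i(a_i + i · x_0).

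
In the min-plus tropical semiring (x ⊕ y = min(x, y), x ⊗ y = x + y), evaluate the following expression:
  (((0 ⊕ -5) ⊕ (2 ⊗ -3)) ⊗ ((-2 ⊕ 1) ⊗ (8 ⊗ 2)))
(((0 ⊕ -5) ⊕ (2 ⊗ -3)) ⊗ ((-2 ⊕ 1) ⊗ (8 ⊗ 2))) = 3

Expand innermost to outermost. Recall ⊕ takes the minimum of its arguments and ⊗ takes their sum. Working out the expression (((0 ⊕ -5) ⊕ (2 ⊗ -3)) ⊗ ((-2 ⊕ 1) ⊗ (8 ⊗ 2))) gives 3.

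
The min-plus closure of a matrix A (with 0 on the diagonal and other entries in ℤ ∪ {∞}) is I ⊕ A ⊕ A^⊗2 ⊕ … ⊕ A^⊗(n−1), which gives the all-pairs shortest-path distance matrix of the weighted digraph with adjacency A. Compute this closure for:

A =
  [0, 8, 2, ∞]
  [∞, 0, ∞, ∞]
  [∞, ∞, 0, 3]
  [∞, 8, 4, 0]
Closure =
  [0, 8, 2, 5]
  [∞, 0, ∞, ∞]
  [∞, 11, 0, 3]
  [∞, 8, 4, 0]

This is the Floyd-Warshall all-pairs shortest-path computation. For each intermediate vertex k = 0, 1, …, 3, update dist[i][j] ← min(dist[i][j], dist[i][k] + dist[k][j]). The final matrix gives, for each (i, j), the minimum total weight of any directed path from i to j (possibly empty when i = j).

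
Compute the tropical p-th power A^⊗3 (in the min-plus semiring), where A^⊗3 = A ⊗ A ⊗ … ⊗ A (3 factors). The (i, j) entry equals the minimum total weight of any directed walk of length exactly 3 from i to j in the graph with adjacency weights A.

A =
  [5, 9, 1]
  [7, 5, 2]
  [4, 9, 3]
A^⊗3 =
  [8, 13, 6]
  [9, 14, 7]
  [9, 14, 8]

Each entry (A^⊗3)_ij equals the minimum over all length-3 walks i = v_0 → v_1 → … → v_3 = j of Σ_t A[v_t][v_{t+1}]. For example, for (i, j) = (0, 2) we minimise over 9 possible intermediate vertex sequences; the minimum is 6, attained along the walk 0 → 2 → 0 → 2.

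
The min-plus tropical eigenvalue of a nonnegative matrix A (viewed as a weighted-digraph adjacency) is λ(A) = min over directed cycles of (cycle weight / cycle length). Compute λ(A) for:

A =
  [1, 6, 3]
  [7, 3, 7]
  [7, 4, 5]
λ(A) = 1

Enumerate directed cycles and compute their means (weight / length). Sample:
  cycle 0 → 0: weight = 1, length = 1, mean = 1/1 ≈ 1.000
  cycle 1 → 1: weight = 3, length = 1, mean = 3/1 ≈ 3.000
  cycle 2 → 2: weight = 5, length = 1, mean = 5/1 ≈ 5.000
  cycle 0 → 1 → 0: weight = 13, length = 2, mean = 13/2 ≈ 6.500
  cycle 0 → 2 → 0: weight = 10, length = 2, mean = 10/2 ≈ 5.000
  cycle 1 → 0 → 1: weight = 13, length = 2, mean = 13/2 ≈ 6.500
Minimum mean = 1.000, attained e.g. along the cycle 0 → 0 with weight 1 and length 1. So λ(A) = 1/1 = 1.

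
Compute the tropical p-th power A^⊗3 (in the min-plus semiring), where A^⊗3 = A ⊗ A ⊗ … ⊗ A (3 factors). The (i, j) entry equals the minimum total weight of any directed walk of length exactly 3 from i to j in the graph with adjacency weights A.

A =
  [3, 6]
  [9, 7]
A^⊗3 =
  [9, 12]
  [15, 18]

Each entry (A^⊗3)_ij equals the minimum over all length-3 walks i = v_0 → v_1 → … → v_3 = j of Σ_t A[v_t][v_{t+1}]. For example, for (i, j) = (0, 1) we minimise over 4 possible intermediate vertex sequences; the minimum is 12, attained along the walk 0 → 0 → 0 → 1.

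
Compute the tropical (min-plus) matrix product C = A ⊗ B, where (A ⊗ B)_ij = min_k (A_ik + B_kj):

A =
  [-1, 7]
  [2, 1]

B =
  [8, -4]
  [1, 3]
A ⊗ B =
  [7, -5]
  [2, -2]

Apply the min-plus product entry-by-entry:
  C[0][0] = min over k of (A[0][0] + B[0][0] = -1 + 8 = 7, A[0][1] + B[1][0] = 7 + 1 = 8) = 7 (attained at k = 0)
  C[0][1] = min over k of (A[0][0] + B[0][1] = -1 + -4 = -5, A[0][1] + B[1][1] = 7 + 3 = 10) = -5 (attained at k = 0)
  C[1][0] = min over k of (A[1][0] + B[0][0] = 2 + 8 = 10, A[1][1] + B[1][0] = 1 + 1 = 2) = 2 (attained at k = 1)
  C[1][1] = min over k of (A[1][0] + B[0][1] = 2 + -4 = -2, A[1][1] + B[1][1] = 1 + 3 = 4) = -2 (attained at k = 0)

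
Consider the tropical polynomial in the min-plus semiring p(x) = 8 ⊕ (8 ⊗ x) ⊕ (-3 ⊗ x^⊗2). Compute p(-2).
p(-2) = -7

A tropical monomial a ⊗ x^⊗i evaluates to a + i · x. Evaluating each term at x = -2:
  Term 0 contributes 8 + 0 · -2 = 8
  Term 1 contributes 8 + 1 · -2 = 6
  Term 2 contributes -3 + 2 · -2 = -7
p(-2) = ⊕ of these = min[8, 6, -7] = -7.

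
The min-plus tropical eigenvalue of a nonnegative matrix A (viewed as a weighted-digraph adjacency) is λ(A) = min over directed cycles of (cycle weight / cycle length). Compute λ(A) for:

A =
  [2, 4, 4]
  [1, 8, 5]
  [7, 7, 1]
λ(A) = 1

Enumerate directed cycles and compute their means (weight / length). Sample:
  cycle 0 → 0: weight = 2, length = 1, mean = 2/1 ≈ 2.000
  cycle 1 → 1: weight = 8, length = 1, mean = 8/1 ≈ 8.000
  cycle 2 → 2: weight = 1, length = 1, mean = 1/1 ≈ 1.000
  cycle 0 → 1 → 0: weight = 5, length = 2, mean = 5/2 ≈ 2.500
  cycle 0 → 2 → 0: weight = 11, length = 2, mean = 11/2 ≈ 5.500
  cycle 1 → 0 → 1: weight = 5, length = 2, mean = 5/2 ≈ 2.500
Minimum mean = 1.000, attained e.g. along the cycle 2 → 2 with weight 1 and length 1. So λ(A) = 1/1 = 1.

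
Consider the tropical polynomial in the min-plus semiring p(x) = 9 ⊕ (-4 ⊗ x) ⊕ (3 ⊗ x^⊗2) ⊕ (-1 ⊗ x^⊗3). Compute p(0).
p(0) = -4

A tropical monomial a ⊗ x^⊗i evaluates to a + i · x. Evaluating each term at x = 0:
  Term 0 contributes 9 + 0 · 0 = 9
  Term 1 contributes -4 + 1 · 0 = -4
  Term 2 contributes 3 + 2 · 0 = 3
  Term 3 contributes -1 + 3 · 0 = -1
p(0) = ⊕ of these = min[9, -4, 3, -1] = -4.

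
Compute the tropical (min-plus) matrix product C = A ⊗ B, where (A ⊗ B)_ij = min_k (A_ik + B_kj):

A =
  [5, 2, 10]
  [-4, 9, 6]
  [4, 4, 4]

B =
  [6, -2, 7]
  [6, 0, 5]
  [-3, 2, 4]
A ⊗ B =
  [7, 2, 7]
  [2, -6, 3]
  [1, 2, 8]

Apply the min-plus product entry-by-entry:
  C[0][0] = min over k of (A[0][0] + B[0][0] = 5 + 6 = 11, A[0][1] + B[1][0] = 2 + 6 = 8, A[0][2] + B[2][0] = 10 + -3 = 7) = 7 (attained at k = 2)
  C[0][1] = min over k of (A[0][0] + B[0][1] = 5 + -2 = 3, A[0][1] + B[1][1] = 2 + 0 = 2, A[0][2] + B[2][1] = 10 + 2 = 12) = 2 (attained at k = 1)
  C[0][2] = min over k of (A[0][0] + B[0][2] = 5 + 7 = 12, A[0][1] + B[1][2] = 2 + 5 = 7, A[0][2] + B[2][2] = 10 + 4 = 14) = 7 (attained at k = 1)
  C[1][0] = min over k of (A[1][0] + B[0][0] = -4 + 6 = 2, A[1][1] + B[1][0] = 9 + 6 = 15, A[1][2] + B[2][0] = 6 + -3 = 3) = 2 (attained at k = 0)
  C[1][1] = min over k of (A[1][0] + B[0][1] = -4 + -2 = -6, A[1][1] + B[1][1] = 9 + 0 = 9, A[1][2] + B[2][1] = 6 + 2 = 8) = -6 (attained at k = 0)
  C[1][2] = min over k of (A[1][0] + B[0][2] = -4 + 7 = 3, A[1][1] + B[1][2] = 9 + 5 = 14, A[1][2] + B[2][2] = 6 + 4 = 10) = 3 (attained at k = 0)
  C[2][0] = min over k of (A[2][0] + B[0][0] = 4 + 6 = 10, A[2][1] + B[1][0] = 4 + 6 = 10, A[2][2] + B[2][0] = 4 + -3 = 1) = 1 (attained at k = 2)
  C[2][1] = min over k of (A[2][0] + B[0][1] = 4 + -2 = 2, A[2][1] + B[1][1] = 4 + 0 = 4, A[2][2] + B[2][1] = 4 + 2 = 6) = 2 (attained at k = 0)
  C[2][2] = min over k of (A[2][0] + B[0][2] = 4 + 7 = 11, A[2][1] + B[1][2] = 4 + 5 = 9, A[2][2] + B[2][2] = 4 + 4 = 8) = 8 (attained at k = 2)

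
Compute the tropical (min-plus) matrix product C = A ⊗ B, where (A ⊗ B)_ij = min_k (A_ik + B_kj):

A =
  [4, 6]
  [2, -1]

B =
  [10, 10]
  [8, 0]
A ⊗ B =
  [14, 6]
  [7, -1]

Apply the min-plus product entry-by-entry:
  C[0][0] = min over k of (A[0][0] + B[0][0] = 4 + 10 = 14, A[0][1] + B[1][0] = 6 + 8 = 14) = 14 (attained at k = 0)
  C[0][1] = min over k of (A[0][0] + B[0][1] = 4 + 10 = 14, A[0][1] + B[1][1] = 6 + 0 = 6) = 6 (attained at k = 1)
  C[1][0] = min over k of (A[1][0] + B[0][0] = 2 + 10 = 12, A[1][1] + B[1][0] = -1 + 8 = 7) = 7 (attained at k = 1)
  C[1][1] = min over k of (A[1][0] + B[0][1] = 2 + 10 = 12, A[1][1] + B[1][1] = -1 + 0 = -1) = -1 (attained at k = 1)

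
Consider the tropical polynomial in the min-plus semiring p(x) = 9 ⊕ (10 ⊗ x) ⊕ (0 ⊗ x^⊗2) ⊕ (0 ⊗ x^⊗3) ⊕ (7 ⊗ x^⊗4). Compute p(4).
p(4) = 8

A tropical monomial a ⊗ x^⊗i evaluates to a + i · x. Evaluating each term at x = 4:
  Term 0 contributes 9 + 0 · 4 = 9
  Term 1 contributes 10 + 1 · 4 = 14
  Term 2 contributes 0 + 2 · 4 = 8
  Term 3 contributes 0 + 3 · 4 = 12
  Term 4 contributes 7 + 4 · 4 = 23
p(4) = ⊕ of these = min[9, 14, 8, 12, 23] = 8.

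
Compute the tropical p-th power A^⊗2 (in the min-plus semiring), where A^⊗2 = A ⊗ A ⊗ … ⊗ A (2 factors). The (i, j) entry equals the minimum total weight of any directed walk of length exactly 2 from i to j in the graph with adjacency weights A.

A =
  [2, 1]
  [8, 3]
A^⊗2 =
  [4, 3]
  [10, 6]

Each entry (A^⊗2)_ij equals the minimum over all length-2 walks i = v_0 → v_1 → … → v_2 = j of Σ_t A[v_t][v_{t+1}]. For example, for (i, j) = (0, 1) we minimise over 2 possible intermediate vertex sequences; the minimum is 3, attained along the walk 0 → 0 → 1.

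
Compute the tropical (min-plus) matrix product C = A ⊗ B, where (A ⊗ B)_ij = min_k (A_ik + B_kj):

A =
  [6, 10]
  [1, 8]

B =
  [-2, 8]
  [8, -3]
A ⊗ B =
  [4, 7]
  [-1, 5]

Apply the min-plus product entry-by-entry:
  C[0][0] = min over k of (A[0][0] + B[0][0] = 6 + -2 = 4, A[0][1] + B[1][0] = 10 + 8 = 18) = 4 (attained at k = 0)
  C[0][1] = min over k of (A[0][0] + B[0][1] = 6 + 8 = 14, A[0][1] + B[1][1] = 10 + -3 = 7) = 7 (attained at k = 1)
  C[1][0] = min over k of (A[1][0] + B[0][0] = 1 + -2 = -1, A[1][1] + B[1][0] = 8 + 8 = 16) = -1 (attained at k = 0)
  C[1][1] = min over k of (A[1][0] + B[0][1] = 1 + 8 = 9, A[1][1] + B[1][1] = 8 + -3 = 5) = 5 (attained at k = 1)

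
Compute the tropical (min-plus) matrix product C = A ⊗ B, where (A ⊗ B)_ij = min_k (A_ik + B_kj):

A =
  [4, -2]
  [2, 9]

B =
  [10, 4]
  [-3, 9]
A ⊗ B =
  [-5, 7]
  [6, 6]

Apply the min-plus product entry-by-entry:
  C[0][0] = min over k of (A[0][0] + B[0][0] = 4 + 10 = 14, A[0][1] + B[1][0] = -2 + -3 = -5) = -5 (attained at k = 1)
  C[0][1] = min over k of (A[0][0] + B[0][1] = 4 + 4 = 8, A[0][1] + B[1][1] = -2 + 9 = 7) = 7 (attained at k = 1)
  C[1][0] = min over k of (A[1][0] + B[0][0] = 2 + 10 = 12, A[1][1] + B[1][0] = 9 + -3 = 6) = 6 (attained at k = 1)
  C[1][1] = min over k of (A[1][0] + B[0][1] = 2 + 4 = 6, A[1][1] + B[1][1] = 9 + 9 = 18) = 6 (attained at k = 0)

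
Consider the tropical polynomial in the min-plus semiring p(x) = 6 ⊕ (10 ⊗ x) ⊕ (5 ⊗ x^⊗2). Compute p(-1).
p(-1) = 3

A tropical monomial a ⊗ x^⊗i evaluates to a + i · x. Evaluating each term at x = -1:
  Term 0 contributes 6 + 0 · -1 = 6
  Term 1 contributes 10 + 1 · -1 = 9
  Term 2 contributes 5 + 2 · -1 = 3
p(-1) = ⊕ of these = min[6, 9, 3] = 3.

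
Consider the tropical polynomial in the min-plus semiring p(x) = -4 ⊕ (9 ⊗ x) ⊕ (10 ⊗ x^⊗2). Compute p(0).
p(0) = -4

A tropical monomial a ⊗ x^⊗i evaluates to a + i · x. Evaluating each term at x = 0:
  Term 0 contributes -4 + 0 · 0 = -4
  Term 1 contributes 9 + 1 · 0 = 9
  Term 2 contributes 10 + 2 · 0 = 10
p(0) = ⊕ of these = min[-4, 9, 10] = -4.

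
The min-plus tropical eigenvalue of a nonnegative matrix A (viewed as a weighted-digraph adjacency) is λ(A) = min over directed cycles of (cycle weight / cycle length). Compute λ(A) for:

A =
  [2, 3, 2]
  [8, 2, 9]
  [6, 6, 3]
λ(A) = 2

Enumerate directed cycles and compute their means (weight / length). Sample:
  cycle 0 → 0: weight = 2, length = 1, mean = 2/1 ≈ 2.000
  cycle 1 → 1: weight = 2, length = 1, mean = 2/1 ≈ 2.000
  cycle 2 → 2: weight = 3, length = 1, mean = 3/1 ≈ 3.000
  cycle 0 → 1 → 0: weight = 11, length = 2, mean = 11/2 ≈ 5.500
  cycle 0 → 2 → 0: weight = 8, length = 2, mean = 8/2 ≈ 4.000
  cycle 1 → 0 → 1: weight = 11, length = 2, mean = 11/2 ≈ 5.500
Minimum mean = 2.000, attained e.g. along the cycle 0 → 0 with weight 2 and length 1. So λ(A) = 2/1 = 2.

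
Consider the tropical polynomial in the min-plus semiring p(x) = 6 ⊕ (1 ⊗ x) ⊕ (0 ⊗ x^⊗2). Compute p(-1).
p(-1) = -2

A tropical monomial a ⊗ x^⊗i evaluates to a + i · x. Evaluating each term at x = -1:
  Term 0 contributes 6 + 0 · -1 = 6
  Term 1 contributes 1 + 1 · -1 = 0
  Term 2 contributes 0 + 2 · -1 = -2
p(-1) = ⊕ of these = min[6, 0, -2] = -2.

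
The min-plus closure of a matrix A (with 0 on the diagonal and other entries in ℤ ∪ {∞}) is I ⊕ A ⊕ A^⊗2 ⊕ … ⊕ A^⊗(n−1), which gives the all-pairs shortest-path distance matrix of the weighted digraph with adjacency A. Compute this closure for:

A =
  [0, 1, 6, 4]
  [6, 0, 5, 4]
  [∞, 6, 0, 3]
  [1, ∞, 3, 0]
Closure =
  [0, 1, 6, 4]
  [5, 0, 5, 4]
  [4, 5, 0, 3]
  [1, 2, 3, 0]

This is the Floyd-Warshall all-pairs shortest-path computation. For each intermediate vertex k = 0, 1, …, 3, update dist[i][j] ← min(dist[i][j], dist[i][k] + dist[k][j]). The final matrix gives, for each (i, j), the minimum total weight of any directed path from i to j (possibly empty when i = j).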